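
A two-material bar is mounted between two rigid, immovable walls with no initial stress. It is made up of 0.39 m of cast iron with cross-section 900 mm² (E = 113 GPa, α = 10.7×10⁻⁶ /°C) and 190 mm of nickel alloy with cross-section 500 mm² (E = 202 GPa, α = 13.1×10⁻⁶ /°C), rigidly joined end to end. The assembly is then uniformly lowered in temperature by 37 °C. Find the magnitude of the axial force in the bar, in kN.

P ≈ 43.1 kN (tensile)

Free thermal contraction of the whole bar: Σ αᵢΔT Lᵢ = 10.7×10⁻⁶×37×390 + 13.1×10⁻⁶×37×190 = 0.2465 mm.
Since the ends are fixed, an axial force P builds up, equal in every segment, with P · Σ Lᵢ/(AᵢEᵢ) = δ_free.
Σ Lᵢ/(AᵢEᵢ) = 390/(900×113×10³) + 190/(500×202×10³) = 5.716×10⁻⁶ mm/N.
Hence P = δ_free / Σ(L/AE) = 0.2465/5.716×10⁻⁶ = 43.12 kN (tensile).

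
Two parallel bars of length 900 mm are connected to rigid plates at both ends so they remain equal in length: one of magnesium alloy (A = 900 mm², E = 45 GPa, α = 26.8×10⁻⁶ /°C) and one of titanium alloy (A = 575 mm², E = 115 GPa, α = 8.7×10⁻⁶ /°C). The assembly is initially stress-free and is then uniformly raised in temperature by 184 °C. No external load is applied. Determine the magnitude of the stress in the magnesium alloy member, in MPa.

σ ≈ 92.9 MPa (compressive)

Both members must finish at the same length. With the larger α, the magnesium alloy tends to over-expand; the plates restrain it, putting the magnesium alloy in compression and the titanium alloy in tension. With no external load the two internal forces are equal and opposite, magnitude P.
Setting the final lengths equal and cancelling L: (α₁ − α₂)ΔT = P/(A₁E₁) + P/(A₂E₂).
|α₁ − α₂|·ΔT = 18.1×10⁻⁶ × 184 = 0.00333.
1/(A₁E₁) + 1/(A₂E₂) = 1/(900×45×10³) + 1/(575×115×10³) = 3.981×10⁻⁸ N⁻¹.
P = 0.00333 / 3.981×10⁻⁸ = 83650 N = 83.65 kN.
σ_{magnesium alloy} = P/A₁ = 83650/900 = 92.94 MPa, compressive.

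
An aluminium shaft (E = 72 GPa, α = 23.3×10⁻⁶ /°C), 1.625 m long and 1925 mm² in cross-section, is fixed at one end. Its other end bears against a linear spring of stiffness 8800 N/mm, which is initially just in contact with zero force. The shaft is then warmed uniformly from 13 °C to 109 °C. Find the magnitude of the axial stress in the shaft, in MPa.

σ ≈ 15.1 MPa (compressive)

Free thermal expansion: δ_free = αΔT L = 23.3×10⁻⁶ × 96 × 1625 = 3.635 mm.
With a force P in the spring, the elastic change of the shaft is PL/(AE) and that of the spring is P/k; compatibility requires their sum to equal δ_free.
P [ L/(AE) + 1/k ] = δ_free → P [ 1625/(1925×72×10³) + 1/(8800) ] = 3.635.
P = 3.635 / 0.0001254 = 28990 N.
σ = P/A = 28990/1925 = 15.06 MPa.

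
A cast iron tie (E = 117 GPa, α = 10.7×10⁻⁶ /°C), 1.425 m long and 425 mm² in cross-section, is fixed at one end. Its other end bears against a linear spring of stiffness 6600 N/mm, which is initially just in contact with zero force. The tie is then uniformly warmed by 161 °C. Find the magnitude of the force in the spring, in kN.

P ≈ 13.6 kN

Free thermal expansion: δ_free = αΔT L = 10.7×10⁻⁶ × 161 × 1425 = 2.455 mm.
Let P be the compressive force at the spring. The tie shortens elastically by PL/(AE) and the spring compresses by P/k; together these equal δ_free.
P [ L/(AE) + 1/k ] = δ_free → P [ 1425/(425×117×10³) + 1/(6600) ] = 2.455.
P = 2.455 / 0.0001802 = 13620 N.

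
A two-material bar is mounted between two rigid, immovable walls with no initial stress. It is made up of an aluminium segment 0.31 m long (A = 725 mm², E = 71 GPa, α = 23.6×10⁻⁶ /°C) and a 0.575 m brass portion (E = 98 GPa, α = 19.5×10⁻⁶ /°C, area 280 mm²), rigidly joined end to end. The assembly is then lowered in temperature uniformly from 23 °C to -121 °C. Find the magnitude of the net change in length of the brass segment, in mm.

If the supports were absent, the total length change would be Σ αᵢΔT Lᵢ = 23.6×10⁻⁶×144×310 + 19.5×10⁻⁶×144×575 = 2.668 mm.
The rigid supports impose zero overall length change; the single axial force P common to all segments must satisfy P Σ Lᵢ/(AᵢEᵢ) = δ_free.
The series flexibility is Σ Lᵢ/(AᵢEᵢ) = 310/(725×71×10³) + 575/(280×98×10³) = 2.698×10⁻⁵ mm/N.
Hence P = δ_free / Σ(L/AE) = 2.668/2.698×10⁻⁵ = 98.9 kN (tensile).
For the brass segment, free thermal change = 19.5×10⁻⁶×144×575 = 1.615 mm and elastic change from P = 98900×575/(280×98×10³) = 2.072 mm; these oppose, so the net change is 0.458 mm (segment lengthens).

|ΔL| ≈ 0.458 mm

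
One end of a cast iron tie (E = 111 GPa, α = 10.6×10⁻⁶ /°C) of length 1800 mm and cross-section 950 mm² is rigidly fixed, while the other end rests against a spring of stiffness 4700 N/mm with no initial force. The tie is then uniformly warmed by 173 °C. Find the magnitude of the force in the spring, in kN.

P ≈ 14.4 kN

Free thermal expansion: δ_free = αΔT L = 10.6×10⁻⁶ × 173 × 1800 = 3.301 mm.
Let P be the compressive force at the spring. The tie shortens elastically by PL/(AE) and the spring compresses by P/k; together these equal δ_free.
So P = δ_free / [L/(AE) + 1/k] = 3.301 / [ 1800/(950×111×10³) + 1/(4700) ].
P = 3.301 / 0.0002298 = 14360 N.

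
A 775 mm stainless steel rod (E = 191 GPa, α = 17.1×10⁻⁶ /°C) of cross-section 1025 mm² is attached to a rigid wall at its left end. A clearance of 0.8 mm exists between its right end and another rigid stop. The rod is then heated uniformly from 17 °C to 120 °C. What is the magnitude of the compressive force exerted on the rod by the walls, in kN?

P ≈ 143 kN

If the wall were absent the rod would grow by αΔT L = 17.1×10⁻⁶ × 103 × 775 = 1.365 mm.
The gap closes (δ_free > 0.8 mm) and the wall then resists a further 1.365 − 0.8 = 0.565 mm of expansion.
That suppressed elongation corresponds to σ = E·Δ/L = 191×10³ × 0.565/775 = 139.2 MPa.
P = σA = 139.2 × 1025 = 142.7 kN.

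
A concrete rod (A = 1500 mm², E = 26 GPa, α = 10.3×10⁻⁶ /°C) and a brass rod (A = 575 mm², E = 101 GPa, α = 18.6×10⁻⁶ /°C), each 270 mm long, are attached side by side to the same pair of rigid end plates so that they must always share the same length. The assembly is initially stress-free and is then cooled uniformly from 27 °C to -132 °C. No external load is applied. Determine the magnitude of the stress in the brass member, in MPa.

σ ≈ 53.5 MPa (tensile)

Both members must finish at the same length. With the larger α, the brass tends to over-contract; the plates restrain it, putting the brass in tension and the concrete in compression. With no external load the two internal forces are equal and opposite, magnitude P.
Equating the net (thermal + elastic) strains gives |α₁ − α₂|·ΔT = P·[1/(A₁E₁) + 1/(A₂E₂)].
|α₁ − α₂|·ΔT = 8.3×10⁻⁶ × 159 = 0.00132.
1/(A₁E₁) + 1/(A₂E₂) = 1/(1500×26×10³) + 1/(575×101×10³) = 4.286×10⁻⁸ N⁻¹.
So P = 0.00132 / 4.286×10⁻⁸ = 30.79 kN.
σ_{brass} = P/A₂ = 30790/575 = 53.55 MPa, tensile.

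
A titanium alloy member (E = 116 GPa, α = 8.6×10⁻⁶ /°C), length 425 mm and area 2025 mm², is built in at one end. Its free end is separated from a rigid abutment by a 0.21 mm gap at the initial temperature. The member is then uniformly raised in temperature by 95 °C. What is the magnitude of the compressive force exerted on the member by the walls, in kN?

P ≈ 75.8 kN

Unrestrained expansion: δ_free = αΔT L = 8.6×10⁻⁶ × 95 × 425 = 0.3472 mm.
This exceeds the 0.21 mm gap, so the wall pushes back. The portion of expansion that must be recovered elastically is δ_free − gap = 0.3472 − 0.21 = 0.1372 mm.
That suppressed elongation corresponds to σ = E·Δ/L = 116×10³ × 0.1372/425 = 37.45 MPa.
P = σA = 37.45 × 2025 = 75.85 kN.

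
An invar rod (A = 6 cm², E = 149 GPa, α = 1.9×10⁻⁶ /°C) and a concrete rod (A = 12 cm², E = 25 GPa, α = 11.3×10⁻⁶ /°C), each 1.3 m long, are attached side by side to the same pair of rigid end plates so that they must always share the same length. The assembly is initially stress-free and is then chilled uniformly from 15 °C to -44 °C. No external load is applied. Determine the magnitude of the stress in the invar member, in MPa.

Both members must finish at the same length. With the larger α, the concrete tends to over-contract; the plates restrain it, putting the concrete in tension and the invar in compression. With no external load the two internal forces are equal and opposite, magnitude P.
Equating the net (thermal + elastic) strains gives |α₁ − α₂|·ΔT = P·[1/(A₁E₁) + 1/(A₂E₂)].
|α₁ − α₂|·ΔT = 9.4×10⁻⁶ × 59 = 0.0005546.
1/(A₁E₁) + 1/(A₂E₂) = 1/(600×149×10³) + 1/(1200×25×10³) = 4.452×10⁻⁸ N⁻¹.
So P = 0.0005546 / 4.452×10⁻⁸ = 12.46 kN.
σ_{invar} = P/A₁ = 12460/600 = 20.76 MPa, compressive.

σ ≈ 20.8 MPa (compressive)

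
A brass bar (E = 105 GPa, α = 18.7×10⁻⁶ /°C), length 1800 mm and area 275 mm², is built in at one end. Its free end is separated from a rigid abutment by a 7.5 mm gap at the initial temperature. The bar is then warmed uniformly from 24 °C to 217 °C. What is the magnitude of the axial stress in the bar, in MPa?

σ ≈ 0 MPa

If the wall were absent the bar would grow by αΔT L = 18.7×10⁻⁶ × 193 × 1800 = 6.496 mm.
This is smaller than the 7.5 mm clearance, so the bar expands freely without reaching the stop — the stress is zero.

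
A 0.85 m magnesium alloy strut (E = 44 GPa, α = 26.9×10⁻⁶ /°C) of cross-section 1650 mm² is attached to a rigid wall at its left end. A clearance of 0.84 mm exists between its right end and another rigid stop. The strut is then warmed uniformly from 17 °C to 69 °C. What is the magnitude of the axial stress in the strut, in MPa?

Unrestrained expansion: δ_free = αΔT L = 26.9×10⁻⁶ × 52 × 850 = 1.189 mm.
The gap closes (δ_free > 0.84 mm) and the wall then resists a further 1.189 − 0.84 = 0.349 mm of expansion.
So σ = E(δ_free − g)/L = 44×10³ × 0.349/850 = 18.06 MPa.

σ ≈ 18.1 MPa (compressive)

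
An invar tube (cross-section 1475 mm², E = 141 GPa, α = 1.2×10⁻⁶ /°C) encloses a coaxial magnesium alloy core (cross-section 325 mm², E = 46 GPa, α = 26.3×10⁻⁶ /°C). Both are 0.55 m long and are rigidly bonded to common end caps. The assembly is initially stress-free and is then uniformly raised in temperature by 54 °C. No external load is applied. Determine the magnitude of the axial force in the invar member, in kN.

Both members must finish at the same length. With the larger α, the magnesium alloy tends to over-expand; the plates restrain it, putting the magnesium alloy in compression and the invar in tension. With no external load the two internal forces are equal and opposite, magnitude P.
Equating the net (thermal + elastic) strains gives |α₁ − α₂|·ΔT = P·[1/(A₁E₁) + 1/(A₂E₂)].
|α₁ − α₂|·ΔT = 25.1×10⁻⁶ × 54 = 0.001355.
1/(A₁E₁) + 1/(A₂E₂) = 1/(1475×141×10³) + 1/(325×46×10³) = 7.17×10⁻⁸ N⁻¹.
P = 0.001355 / 7.17×10⁻⁸ = 18900 N = 18.9 kN.

P ≈ 18.9 kN (tensile in the invar)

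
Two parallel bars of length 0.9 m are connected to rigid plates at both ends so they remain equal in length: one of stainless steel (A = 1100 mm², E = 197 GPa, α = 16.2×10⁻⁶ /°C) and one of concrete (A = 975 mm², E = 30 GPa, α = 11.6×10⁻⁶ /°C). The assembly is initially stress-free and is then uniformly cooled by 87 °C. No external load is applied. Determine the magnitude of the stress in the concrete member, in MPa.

Both members must finish at the same length. With the larger α, the stainless steel tends to over-contract; the plates restrain it, putting the stainless steel in tension and the concrete in compression. With no external load the two internal forces are equal and opposite, magnitude P.
Setting the final lengths equal and cancelling L: (α₁ − α₂)ΔT = P/(A₁E₁) + P/(A₂E₂).
|α₁ − α₂|·ΔT = 4.6×10⁻⁶ × 87 = 0.0004002.
1/(A₁E₁) + 1/(A₂E₂) = 1/(1100×197×10³) + 1/(975×30×10³) = 3.88×10⁻⁸ N⁻¹.
So P = 0.0004002 / 3.88×10⁻⁸ = 10.31 kN.
σ_{concrete} = P/A₂ = 10310/975 = 10.58 MPa, compressive.

σ ≈ 10.6 MPa (compressive)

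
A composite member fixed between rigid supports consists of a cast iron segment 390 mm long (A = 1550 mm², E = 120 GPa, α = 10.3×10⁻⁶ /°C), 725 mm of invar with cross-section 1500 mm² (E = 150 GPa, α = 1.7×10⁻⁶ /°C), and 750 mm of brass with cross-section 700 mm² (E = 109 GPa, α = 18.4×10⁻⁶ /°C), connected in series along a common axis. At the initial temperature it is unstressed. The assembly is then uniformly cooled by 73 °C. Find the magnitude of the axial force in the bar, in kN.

P ≈ 91.8 kN (tensile)

If the supports were absent, the total length change would be Σ αᵢΔT Lᵢ = 10.3×10⁻⁶×73×390 + 1.7×10⁻⁶×73×725 + 18.4×10⁻⁶×73×750 = 1.391 mm.
Since the ends are fixed, an axial force P builds up, equal in every segment, with P · Σ Lᵢ/(AᵢEᵢ) = δ_free.
The series flexibility is Σ Lᵢ/(AᵢEᵢ) = 390/(1550×120×10³) + 725/(1500×150×10³) + 750/(700×109×10³) = 1.515×10⁻⁵ mm/N.
Hence P = δ_free / Σ(L/AE) = 1.391/1.515×10⁻⁵ = 91.8 kN (tensile).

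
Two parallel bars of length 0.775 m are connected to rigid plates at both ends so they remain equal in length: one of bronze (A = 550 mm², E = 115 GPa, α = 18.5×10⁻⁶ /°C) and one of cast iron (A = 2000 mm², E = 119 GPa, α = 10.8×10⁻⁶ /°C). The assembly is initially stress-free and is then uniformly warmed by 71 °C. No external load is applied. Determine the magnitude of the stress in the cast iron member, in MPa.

The bronze has the larger α, so on heating it would change length more than the cast iron if both were free. The rigid plates force a common final length, so the bronze is put into compression and the cast iron into tension, with equal and opposite forces P (no external load).
Equating the net (thermal + elastic) strains gives |α₁ − α₂|·ΔT = P·[1/(A₁E₁) + 1/(A₂E₂)].
|α₁ − α₂|·ΔT = 7.7×10⁻⁶ × 71 = 0.0005467.
1/(A₁E₁) + 1/(A₂E₂) = 1/(550×115×10³) + 1/(2000×119×10³) = 2.001×10⁻⁸ N⁻¹.
P = 0.0005467 / 2.001×10⁻⁸ = 27320 N = 27.32 kN.
σ_{cast iron} = P/A₂ = 27320/2000 = 13.66 MPa, tensile.

σ ≈ 13.7 MPa (tensile)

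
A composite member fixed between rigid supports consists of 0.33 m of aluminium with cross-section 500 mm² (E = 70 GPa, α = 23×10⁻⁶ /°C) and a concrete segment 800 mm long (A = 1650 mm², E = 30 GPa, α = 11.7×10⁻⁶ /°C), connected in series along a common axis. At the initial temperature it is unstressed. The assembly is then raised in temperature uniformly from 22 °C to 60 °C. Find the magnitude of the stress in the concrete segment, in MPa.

Free thermal expansion of the whole bar: Σ αᵢΔT Lᵢ = 23×10⁻⁶×38×330 + 11.7×10⁻⁶×38×800 = 0.6441 mm.
Since the ends are fixed, an axial force P builds up, equal in every segment, with P · Σ Lᵢ/(AᵢEᵢ) = δ_free.
Σ Lᵢ/(AᵢEᵢ) = 330/(500×70×10³) + 800/(1650×30×10³) = 2.559×10⁻⁵ mm/N.
P = 0.6441 / 2.559×10⁻⁵ = 25170 N = 25.17 kN, compressive.
σ_{concrete} = P / A = 25170 / 1650 = 15.25 MPa.

σ ≈ 15.3 MPa (compressive)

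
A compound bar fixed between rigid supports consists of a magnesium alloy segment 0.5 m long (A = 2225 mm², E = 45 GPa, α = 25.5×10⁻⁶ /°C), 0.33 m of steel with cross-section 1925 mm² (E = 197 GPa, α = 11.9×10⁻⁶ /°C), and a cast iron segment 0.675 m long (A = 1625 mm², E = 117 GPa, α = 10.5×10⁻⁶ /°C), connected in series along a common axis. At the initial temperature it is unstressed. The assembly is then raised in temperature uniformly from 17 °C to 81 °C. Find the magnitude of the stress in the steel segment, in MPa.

With the walls removed the bar would change length by δ_free = Σ αᵢΔT Lᵢ = 25.5×10⁻⁶×64×500 + 11.9×10⁻⁶×64×330 + 10.5×10⁻⁶×64×675 = 1.521 mm.
Since the ends are fixed, an axial force P builds up, equal in every segment, with P · Σ Lᵢ/(AᵢEᵢ) = δ_free.
The series flexibility is Σ Lᵢ/(AᵢEᵢ) = 500/(2225×45×10³) + 330/(1925×197×10³) + 675/(1625×117×10³) = 9.414×10⁻⁶ mm/N.
Hence P = δ_free / Σ(L/AE) = 1.521/9.414×10⁻⁶ = 161.6 kN (compressive).
σ_{steel} = P / A = 161600 / 1925 = 83.93 MPa.

σ ≈ 83.9 MPa (compressive)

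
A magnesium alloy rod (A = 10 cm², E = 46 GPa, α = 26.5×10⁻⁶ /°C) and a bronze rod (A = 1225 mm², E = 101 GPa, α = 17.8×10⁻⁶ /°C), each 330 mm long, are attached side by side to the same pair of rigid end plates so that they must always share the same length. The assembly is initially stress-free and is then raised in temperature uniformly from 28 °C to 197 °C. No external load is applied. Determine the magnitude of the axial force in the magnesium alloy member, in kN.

P ≈ 49.3 kN (compressive in the magnesium alloy)

Both members must finish at the same length. With the larger α, the magnesium alloy tends to over-expand; the plates restrain it, putting the magnesium alloy in compression and the bronze in tension. With no external load the two internal forces are equal and opposite, magnitude P.
Compatibility of the two members (thermal + elastic change equal): (α₁ − α₂)ΔT = P·[1/(A₁E₁) + 1/(A₂E₂)].
|α₁ − α₂|·ΔT = 8.7×10⁻⁶ × 169 = 0.00147.
1/(A₁E₁) + 1/(A₂E₂) = 1/(1000×46×10³) + 1/(1225×101×10³) = 2.982×10⁻⁸ N⁻¹.
So P = 0.00147 / 2.982×10⁻⁸ = 49.3 kN.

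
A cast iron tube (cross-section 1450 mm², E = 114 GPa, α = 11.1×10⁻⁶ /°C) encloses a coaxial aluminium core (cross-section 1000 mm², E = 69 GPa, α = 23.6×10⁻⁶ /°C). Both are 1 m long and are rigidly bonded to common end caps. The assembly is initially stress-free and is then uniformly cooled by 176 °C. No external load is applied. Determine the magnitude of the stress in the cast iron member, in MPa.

σ ≈ 73.9 MPa (compressive)

Equilibrium of a rigid end plate with no external load gives equal and opposite internal forces ±P in the two members. Since α_{aluminium} > α_{cast iron}, cooling drives the aluminium into tension and the cast iron into compression.
Setting the final lengths equal and cancelling L: (α₁ − α₂)ΔT = P/(A₁E₁) + P/(A₂E₂).
|α₁ − α₂|·ΔT = 12.5×10⁻⁶ × 176 = 0.0022.
1/(A₁E₁) + 1/(A₂E₂) = 1/(1450×114×10³) + 1/(1000×69×10³) = 2.054×10⁻⁸ N⁻¹.
So P = 0.0022 / 2.054×10⁻⁸ = 107.1 kN.
σ_{cast iron} = P/A₁ = 107100/1450 = 73.86 MPa, compressive.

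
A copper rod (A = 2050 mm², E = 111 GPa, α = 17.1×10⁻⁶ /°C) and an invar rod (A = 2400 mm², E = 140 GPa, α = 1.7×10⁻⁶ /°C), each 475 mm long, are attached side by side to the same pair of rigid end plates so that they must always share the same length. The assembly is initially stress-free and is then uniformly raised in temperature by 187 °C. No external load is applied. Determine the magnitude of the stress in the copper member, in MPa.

σ ≈ 191 MPa (compressive)

The copper has the larger α, so on heating it would change length more than the invar if both were free. The rigid plates force a common final length, so the copper is put into compression and the invar into tension, with equal and opposite forces P (no external load).
Compatibility of the two members (thermal + elastic change equal): (α₁ − α₂)ΔT = P·[1/(A₁E₁) + 1/(A₂E₂)].
|α₁ − α₂|·ΔT = 15.4×10⁻⁶ × 187 = 0.00288.
1/(A₁E₁) + 1/(A₂E₂) = 1/(2050×111×10³) + 1/(2400×140×10³) = 7.371×10⁻⁹ N⁻¹.
P = 0.00288 / 7.371×10⁻⁹ = 390700 N = 390.7 kN.
σ_{copper} = P/A₁ = 390700/2050 = 190.6 MPa, compressive.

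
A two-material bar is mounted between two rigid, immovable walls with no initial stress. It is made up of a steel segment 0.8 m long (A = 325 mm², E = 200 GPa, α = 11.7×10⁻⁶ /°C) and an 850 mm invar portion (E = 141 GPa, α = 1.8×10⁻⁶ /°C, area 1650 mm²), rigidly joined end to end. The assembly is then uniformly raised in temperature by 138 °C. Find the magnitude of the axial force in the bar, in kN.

P ≈ 94.2 kN (compressive)

If the supports were absent, the total length change would be Σ αᵢΔT Lᵢ = 11.7×10⁻⁶×138×800 + 1.8×10⁻⁶×138×850 = 1.503 mm.
The rigid supports impose zero overall length change; the single axial force P common to all segments must satisfy P Σ Lᵢ/(AᵢEᵢ) = δ_free.
The series flexibility is Σ Lᵢ/(AᵢEᵢ) = 800/(325×200×10³) + 850/(1650×141×10³) = 1.596×10⁻⁵ mm/N.
P = 1.503 / 1.596×10⁻⁵ = 94150 N = 94.15 kN, compressive.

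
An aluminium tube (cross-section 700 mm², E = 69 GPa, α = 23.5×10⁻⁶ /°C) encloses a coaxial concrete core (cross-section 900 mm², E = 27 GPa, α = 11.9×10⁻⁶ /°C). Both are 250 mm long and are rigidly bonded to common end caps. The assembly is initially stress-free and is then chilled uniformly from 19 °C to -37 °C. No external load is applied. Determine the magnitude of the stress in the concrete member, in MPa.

σ ≈ 11.7 MPa (compressive)

Both members must finish at the same length. With the larger α, the aluminium tends to over-contract; the plates restrain it, putting the aluminium in tension and the concrete in compression. With no external load the two internal forces are equal and opposite, magnitude P.
Setting the final lengths equal and cancelling L: (α₁ − α₂)ΔT = P/(A₁E₁) + P/(A₂E₂).
|α₁ − α₂|·ΔT = 11.6×10⁻⁶ × 56 = 0.0006496.
1/(A₁E₁) + 1/(A₂E₂) = 1/(700×69×10³) + 1/(900×27×10³) = 6.186×10⁻⁸ N⁻¹.
So P = 0.0006496 / 6.186×10⁻⁸ = 10.5 kN.
σ_{concrete} = P/A₂ = 10500/900 = 11.67 MPa, compressive.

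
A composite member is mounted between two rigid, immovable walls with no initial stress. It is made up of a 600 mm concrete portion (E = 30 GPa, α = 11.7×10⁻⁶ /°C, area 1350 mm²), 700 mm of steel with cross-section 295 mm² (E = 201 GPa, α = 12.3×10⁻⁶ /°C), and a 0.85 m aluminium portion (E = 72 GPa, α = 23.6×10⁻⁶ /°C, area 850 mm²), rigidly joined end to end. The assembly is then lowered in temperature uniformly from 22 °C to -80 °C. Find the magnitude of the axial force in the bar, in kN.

With the walls removed the bar would change length by δ_free = Σ αᵢΔT Lᵢ = 11.7×10⁻⁶×102×600 + 12.3×10⁻⁶×102×700 + 23.6×10⁻⁶×102×850 = 3.64 mm.
The rigid supports impose zero overall length change; the single axial force P common to all segments must satisfy P Σ Lᵢ/(AᵢEᵢ) = δ_free.
The series flexibility is Σ Lᵢ/(AᵢEᵢ) = 600/(1350×30×10³) + 700/(295×201×10³) + 850/(850×72×10³) = 4.051×10⁻⁵ mm/N.
P = 3.64 / 4.051×10⁻⁵ = 89870 N = 89.87 kN, tensile.

P ≈ 89.9 kN (tensile)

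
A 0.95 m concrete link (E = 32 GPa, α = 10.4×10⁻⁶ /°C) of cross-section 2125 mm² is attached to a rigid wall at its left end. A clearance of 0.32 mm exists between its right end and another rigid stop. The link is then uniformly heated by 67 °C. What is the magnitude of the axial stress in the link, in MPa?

If the wall were absent the link would grow by αΔT L = 10.4×10⁻⁶ × 67 × 950 = 0.662 mm.
The gap closes (δ_free > 0.32 mm) and the wall then resists a further 0.662 − 0.32 = 0.342 mm of expansion.
So σ = E(δ_free − g)/L = 32×10³ × 0.342/950 = 11.52 MPa.

σ ≈ 11.5 MPa (compressive)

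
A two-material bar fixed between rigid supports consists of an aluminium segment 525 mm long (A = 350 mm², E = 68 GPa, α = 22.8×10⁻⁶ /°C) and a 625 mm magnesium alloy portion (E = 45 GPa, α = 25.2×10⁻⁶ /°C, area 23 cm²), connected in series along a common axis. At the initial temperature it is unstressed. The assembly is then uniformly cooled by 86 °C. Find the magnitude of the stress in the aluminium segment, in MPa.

σ ≈ 242 MPa (tensile)

With the walls removed the bar would change length by δ_free = Σ αᵢΔT Lᵢ = 22.8×10⁻⁶×86×525 + 25.2×10⁻⁶×86×625 = 2.384 mm.
The rigid supports impose zero overall length change; the single axial force P common to all segments must satisfy P Σ Lᵢ/(AᵢEᵢ) = δ_free.
Σ Lᵢ/(AᵢEᵢ) = 525/(350×68×10³) + 625/(2300×45×10³) = 2.81×10⁻⁵ mm/N.
So P = 2.384 / 2.81×10⁻⁵ = 84.84 kN, tensile.
σ_{aluminium} = P / A = 84840 / 350 = 242.4 MPa.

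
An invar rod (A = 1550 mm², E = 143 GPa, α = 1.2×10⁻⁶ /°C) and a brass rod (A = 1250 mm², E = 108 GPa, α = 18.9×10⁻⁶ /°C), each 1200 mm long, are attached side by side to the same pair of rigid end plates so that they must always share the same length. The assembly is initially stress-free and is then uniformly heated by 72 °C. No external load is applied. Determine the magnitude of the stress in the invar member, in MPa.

Equilibrium of a rigid end plate with no external load gives equal and opposite internal forces ±P in the two members. Since α_{brass} > α_{invar}, heating drives the brass into compression and the invar into tension.
Equating the net (thermal + elastic) strains gives |α₁ − α₂|·ΔT = P·[1/(A₁E₁) + 1/(A₂E₂)].
|α₁ − α₂|·ΔT = 17.7×10⁻⁶ × 72 = 0.001274.
1/(A₁E₁) + 1/(A₂E₂) = 1/(1550×143×10³) + 1/(1250×108×10³) = 1.192×10⁻⁸ N⁻¹.
P = 0.001274 / 1.192×10⁻⁸ = 106900 N = 106.9 kN.
σ_{invar} = P/A₁ = 106900/1550 = 68.98 MPa, tensile.

σ ≈ 69 MPa (tensile)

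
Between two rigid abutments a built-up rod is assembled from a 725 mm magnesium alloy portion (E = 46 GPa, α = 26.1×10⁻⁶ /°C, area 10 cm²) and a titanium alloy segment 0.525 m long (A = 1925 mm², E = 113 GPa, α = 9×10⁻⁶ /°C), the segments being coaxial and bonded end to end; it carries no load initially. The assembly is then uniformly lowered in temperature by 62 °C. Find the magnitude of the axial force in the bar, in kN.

P ≈ 80.7 kN (tensile)

Free thermal contraction of the whole bar: Σ αᵢΔT Lᵢ = 26.1×10⁻⁶×62×725 + 9×10⁻⁶×62×525 = 1.466 mm.
The walls prevent any net length change, so an axial force P (same in every segment) develops. Compatibility: P · Σ Lᵢ/(AᵢEᵢ) = δ_free.
The series flexibility is Σ Lᵢ/(AᵢEᵢ) = 725/(1000×46×10³) + 525/(1925×113×10³) = 1.817×10⁻⁵ mm/N.
P = 1.466 / 1.817×10⁻⁵ = 80670 N = 80.67 kN, tensile.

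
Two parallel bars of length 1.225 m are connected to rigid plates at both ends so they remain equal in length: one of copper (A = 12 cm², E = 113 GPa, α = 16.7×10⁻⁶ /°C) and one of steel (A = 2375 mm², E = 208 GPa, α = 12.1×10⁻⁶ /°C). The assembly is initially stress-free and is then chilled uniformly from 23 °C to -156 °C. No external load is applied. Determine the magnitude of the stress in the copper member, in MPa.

The copper has the larger α, so on cooling it would change length more than the steel if both were free. The rigid plates force a common final length, so the copper is put into tension and the steel into compression, with equal and opposite forces P (no external load).
Setting the final lengths equal and cancelling L: (α₁ − α₂)ΔT = P/(A₁E₁) + P/(A₂E₂).
|α₁ − α₂|·ΔT = 4.6×10⁻⁶ × 179 = 0.0008234.
1/(A₁E₁) + 1/(A₂E₂) = 1/(1200×113×10³) + 1/(2375×208×10³) = 9.399×10⁻⁹ N⁻¹.
P = 0.0008234 / 9.399×10⁻⁹ = 87610 N = 87.61 kN.
σ_{copper} = P/A₁ = 87610/1200 = 73 MPa, tensile.

σ ≈ 73 MPa (tensile)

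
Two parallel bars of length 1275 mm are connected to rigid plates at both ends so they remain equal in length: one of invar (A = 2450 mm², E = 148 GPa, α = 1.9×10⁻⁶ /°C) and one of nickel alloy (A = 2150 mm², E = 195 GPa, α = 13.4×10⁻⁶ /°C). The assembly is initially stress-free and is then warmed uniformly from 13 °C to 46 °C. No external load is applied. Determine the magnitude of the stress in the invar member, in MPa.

σ ≈ 30.1 MPa (tensile)

Both members must finish at the same length. With the larger α, the nickel alloy tends to over-expand; the plates restrain it, putting the nickel alloy in compression and the invar in tension. With no external load the two internal forces are equal and opposite, magnitude P.
Compatibility of the two members (thermal + elastic change equal): (α₁ − α₂)ΔT = P·[1/(A₁E₁) + 1/(A₂E₂)].
|α₁ − α₂|·ΔT = 11.5×10⁻⁶ × 33 = 0.0003795.
1/(A₁E₁) + 1/(A₂E₂) = 1/(2450×148×10³) + 1/(2150×195×10³) = 5.143×10⁻⁹ N⁻¹.
P = 0.0003795 / 5.143×10⁻⁹ = 73790 N = 73.79 kN.
σ_{invar} = P/A₁ = 73790/2450 = 30.12 MPa, tensile.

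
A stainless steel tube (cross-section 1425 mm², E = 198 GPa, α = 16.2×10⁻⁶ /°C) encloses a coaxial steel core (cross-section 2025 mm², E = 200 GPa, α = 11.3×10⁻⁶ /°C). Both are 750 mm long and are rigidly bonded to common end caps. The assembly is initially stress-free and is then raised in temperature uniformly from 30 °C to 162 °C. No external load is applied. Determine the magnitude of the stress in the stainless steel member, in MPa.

Both members must finish at the same length. With the larger α, the stainless steel tends to over-expand; the plates restrain it, putting the stainless steel in compression and the steel in tension. With no external load the two internal forces are equal and opposite, magnitude P.
Setting the final lengths equal and cancelling L: (α₁ − α₂)ΔT = P/(A₁E₁) + P/(A₂E₂).
|α₁ − α₂|·ΔT = 4.9×10⁻⁶ × 132 = 0.0006468.
1/(A₁E₁) + 1/(A₂E₂) = 1/(1425×198×10³) + 1/(2025×200×10³) = 6.013×10⁻⁹ N⁻¹.
So P = 0.0006468 / 6.013×10⁻⁹ = 107.6 kN.
σ_{stainless steel} = P/A₁ = 107600/1425 = 75.48 MPa, compressive.

σ ≈ 75.5 MPa (compressive)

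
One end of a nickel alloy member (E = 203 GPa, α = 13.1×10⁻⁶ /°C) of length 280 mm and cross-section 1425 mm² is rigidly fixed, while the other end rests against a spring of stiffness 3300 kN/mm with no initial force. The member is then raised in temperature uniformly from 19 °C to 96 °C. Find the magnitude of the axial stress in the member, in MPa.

σ ≈ 156 MPa (compressive)

Free thermal expansion: δ_free = αΔT L = 13.1×10⁻⁶ × 77 × 280 = 0.2824 mm.
Let P be the compressive force at the spring. The member shortens elastically by PL/(AE) and the spring compresses by P/k; together these equal δ_free.
P [ L/(AE) + 1/k ] = δ_free → P [ 280/(1425×203×10³) + 1/(3300×10³) ] = 0.2824.
P = 0.2824 / 1.271×10⁻⁶ = 222200 N.
σ = P/A = 222200/1425 = 155.9 MPa.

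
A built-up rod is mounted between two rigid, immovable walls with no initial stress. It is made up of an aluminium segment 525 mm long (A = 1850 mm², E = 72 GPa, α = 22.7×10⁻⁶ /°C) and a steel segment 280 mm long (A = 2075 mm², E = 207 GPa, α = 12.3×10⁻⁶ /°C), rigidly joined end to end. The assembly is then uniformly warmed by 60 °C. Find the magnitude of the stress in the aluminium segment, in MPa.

If the supports were absent, the total length change would be Σ αᵢΔT Lᵢ = 22.7×10⁻⁶×60×525 + 12.3×10⁻⁶×60×280 = 0.9217 mm.
The walls prevent any net length change, so an axial force P (same in every segment) develops. Compatibility: P · Σ Lᵢ/(AᵢEᵢ) = δ_free.
Σ Lᵢ/(AᵢEᵢ) = 525/(1850×72×10³) + 280/(2075×207×10³) = 4.593×10⁻⁶ mm/N.
Hence P = δ_free / Σ(L/AE) = 0.9217/4.593×10⁻⁶ = 200.7 kN (compressive).
σ_{aluminium} = P / A = 200700 / 1850 = 108.5 MPa.

σ ≈ 108 MPa (compressive)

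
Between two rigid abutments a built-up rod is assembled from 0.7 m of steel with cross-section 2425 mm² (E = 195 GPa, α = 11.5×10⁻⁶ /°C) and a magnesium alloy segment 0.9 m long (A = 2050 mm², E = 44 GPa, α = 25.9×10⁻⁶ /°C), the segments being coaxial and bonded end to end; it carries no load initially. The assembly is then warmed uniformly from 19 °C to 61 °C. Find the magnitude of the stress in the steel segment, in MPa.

Free thermal expansion of the whole bar: Σ αᵢΔT Lᵢ = 11.5×10⁻⁶×42×700 + 25.9×10⁻⁶×42×900 = 1.317 mm.
The walls prevent any net length change, so an axial force P (same in every segment) develops. Compatibility: P · Σ Lᵢ/(AᵢEᵢ) = δ_free.
Σ Lᵢ/(AᵢEᵢ) = 700/(2425×195×10³) + 900/(2050×44×10³) = 1.146×10⁻⁵ mm/N.
Hence P = δ_free / Σ(L/AE) = 1.317/1.146×10⁻⁵ = 115 kN (compressive).
σ_{steel} = P / A = 115000 / 2425 = 47.4 MPa.

σ ≈ 47.4 MPa (compressive)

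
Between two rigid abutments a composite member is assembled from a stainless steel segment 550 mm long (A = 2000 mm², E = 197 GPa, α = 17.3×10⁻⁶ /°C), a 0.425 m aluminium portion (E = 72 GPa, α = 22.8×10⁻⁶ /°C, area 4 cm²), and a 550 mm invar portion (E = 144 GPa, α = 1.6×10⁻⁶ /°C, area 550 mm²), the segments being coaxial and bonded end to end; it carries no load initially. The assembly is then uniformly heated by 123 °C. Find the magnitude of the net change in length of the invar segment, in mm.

|ΔL| ≈ 0.635 mm

Free thermal expansion of the whole bar: Σ αᵢΔT Lᵢ = 17.3×10⁻⁶×123×550 + 22.8×10⁻⁶×123×425 + 1.6×10⁻⁶×123×550 = 2.47 mm.
The rigid supports impose zero overall length change; the single axial force P common to all segments must satisfy P Σ Lᵢ/(AᵢEᵢ) = δ_free.
Σ Lᵢ/(AᵢEᵢ) = 550/(2000×197×10³) + 425/(400×72×10³) + 550/(550×144×10³) = 2.31×10⁻⁵ mm/N.
So P = 2.47 / 2.31×10⁻⁵ = 107 kN, compressive.
For the invar segment, free thermal change = 1.6×10⁻⁶×123×550 = 0.1082 mm and elastic change from P = 107000×550/(550×144×10³) = 0.7428 mm; these oppose, so the net change is 0.635 mm (segment shortens).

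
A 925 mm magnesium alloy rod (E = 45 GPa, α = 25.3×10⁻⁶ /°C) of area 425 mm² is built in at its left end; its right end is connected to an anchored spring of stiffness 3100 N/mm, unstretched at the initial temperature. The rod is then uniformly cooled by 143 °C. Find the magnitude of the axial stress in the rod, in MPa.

σ ≈ 21.2 MPa (tensile)

If the spring were absent the rod would shorten by αΔT L = 25.3×10⁻⁶ × 143 × 925 = 3.347 mm.
With a force P in the spring, the elastic change of the rod is PL/(AE) and that of the spring is P/k; compatibility requires their sum to equal δ_free.
P [ L/(AE) + 1/k ] = δ_free → P [ 925/(425×45×10³) + 1/(3100) ] = 3.347.
P = 3.347 / 0.0003709 = 9022 N.
σ = P/A = 9022/425 = 21.23 MPa.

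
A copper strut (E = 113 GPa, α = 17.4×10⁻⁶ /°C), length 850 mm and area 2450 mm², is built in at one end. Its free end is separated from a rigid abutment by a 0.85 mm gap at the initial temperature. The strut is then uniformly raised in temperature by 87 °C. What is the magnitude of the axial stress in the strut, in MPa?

σ ≈ 58.1 MPa (compressive)

Unrestrained expansion: δ_free = αΔT L = 17.4×10⁻⁶ × 87 × 850 = 1.287 mm.
The gap closes (δ_free > 0.85 mm) and the wall then resists a further 1.287 − 0.85 = 0.4367 mm of expansion.
That suppressed elongation corresponds to σ = E·Δ/L = 113×10³ × 0.4367/850 = 58.06 MPa.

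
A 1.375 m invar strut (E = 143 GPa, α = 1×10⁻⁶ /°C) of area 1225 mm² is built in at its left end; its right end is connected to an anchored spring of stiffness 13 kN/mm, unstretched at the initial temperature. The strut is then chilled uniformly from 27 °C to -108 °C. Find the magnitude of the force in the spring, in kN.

The unrestrained thermal change is αΔT L = 1×10⁻⁶ × 135 × 1375 = 0.1856 mm.
With a force P in the spring, the elastic change of the strut is PL/(AE) and that of the spring is P/k; compatibility requires their sum to equal δ_free.
P [ L/(AE) + 1/k ] = δ_free → P [ 1375/(1225×143×10³) + 1/(13×10³) ] = 0.1856.
P = 0.1856 / 8.477×10⁻⁵ = 2190 N.

P ≈ 2.19 kN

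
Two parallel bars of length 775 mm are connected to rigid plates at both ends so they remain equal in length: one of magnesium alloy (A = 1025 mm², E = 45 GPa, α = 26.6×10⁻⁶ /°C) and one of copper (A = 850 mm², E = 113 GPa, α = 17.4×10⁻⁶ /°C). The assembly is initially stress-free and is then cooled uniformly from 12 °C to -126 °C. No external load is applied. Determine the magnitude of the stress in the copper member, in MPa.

The magnesium alloy has the larger α, so on cooling it would change length more than the copper if both were free. The rigid plates force a common final length, so the magnesium alloy is put into tension and the copper into compression, with equal and opposite forces P (no external load).
Compatibility of the two members (thermal + elastic change equal): (α₁ − α₂)ΔT = P·[1/(A₁E₁) + 1/(A₂E₂)].
|α₁ − α₂|·ΔT = 9.2×10⁻⁶ × 138 = 0.00127.
1/(A₁E₁) + 1/(A₂E₂) = 1/(1025×45×10³) + 1/(850×113×10³) = 3.209×10⁻⁸ N⁻¹.
So P = 0.00127 / 3.209×10⁻⁸ = 39.56 kN.
σ_{copper} = P/A₂ = 39560/850 = 46.54 MPa, compressive.

σ ≈ 46.5 MPa (compressive)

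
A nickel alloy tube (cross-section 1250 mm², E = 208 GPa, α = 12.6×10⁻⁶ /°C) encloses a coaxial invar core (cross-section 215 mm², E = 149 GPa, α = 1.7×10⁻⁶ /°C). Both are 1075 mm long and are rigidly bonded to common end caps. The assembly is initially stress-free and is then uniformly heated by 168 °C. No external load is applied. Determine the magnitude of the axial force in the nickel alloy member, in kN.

P ≈ 52.2 kN (compressive in the nickel alloy)

Both members must finish at the same length. With the larger α, the nickel alloy tends to over-expand; the plates restrain it, putting the nickel alloy in compression and the invar in tension. With no external load the two internal forces are equal and opposite, magnitude P.
Equating the net (thermal + elastic) strains gives |α₁ − α₂|·ΔT = P·[1/(A₁E₁) + 1/(A₂E₂)].
|α₁ − α₂|·ΔT = 10.9×10⁻⁶ × 168 = 0.001831.
1/(A₁E₁) + 1/(A₂E₂) = 1/(1250×208×10³) + 1/(215×149×10³) = 3.506×10⁻⁸ N⁻¹.
So P = 0.001831 / 3.506×10⁻⁸ = 52.23 kN.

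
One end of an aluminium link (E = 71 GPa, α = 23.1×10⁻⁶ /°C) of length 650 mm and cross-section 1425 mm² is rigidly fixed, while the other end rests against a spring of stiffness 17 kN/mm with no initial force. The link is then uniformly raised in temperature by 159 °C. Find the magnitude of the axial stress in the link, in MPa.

Free thermal expansion: δ_free = αΔT L = 23.1×10⁻⁶ × 159 × 650 = 2.387 mm.
With a force P in the spring, the elastic change of the link is PL/(AE) and that of the spring is P/k; compatibility requires their sum to equal δ_free.
P [ L/(AE) + 1/k ] = δ_free → P [ 650/(1425×71×10³) + 1/(17×10³) ] = 2.387.
P = 2.387 / 6.525×10⁻⁵ = 36590 N.
σ = P/A = 36590/1425 = 25.68 MPa.

σ ≈ 25.7 MPa (compressive)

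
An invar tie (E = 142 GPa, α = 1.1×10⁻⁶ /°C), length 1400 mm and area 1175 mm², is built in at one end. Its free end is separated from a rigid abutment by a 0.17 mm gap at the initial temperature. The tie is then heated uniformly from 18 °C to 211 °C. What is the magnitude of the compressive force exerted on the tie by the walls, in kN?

P ≈ 15.2 kN

Unrestrained expansion: δ_free = αΔT L = 1.1×10⁻⁶ × 193 × 1400 = 0.2972 mm.
After closing the 0.17 mm clearance, 0.2972 − 0.17 = 0.1272 mm of expansion remains to be suppressed by the wall.
So σ = E(δ_free − g)/L = 142×10³ × 0.1272/1400 = 12.9 MPa.
P = σA = 12.9 × 1175 = 15.16 kN.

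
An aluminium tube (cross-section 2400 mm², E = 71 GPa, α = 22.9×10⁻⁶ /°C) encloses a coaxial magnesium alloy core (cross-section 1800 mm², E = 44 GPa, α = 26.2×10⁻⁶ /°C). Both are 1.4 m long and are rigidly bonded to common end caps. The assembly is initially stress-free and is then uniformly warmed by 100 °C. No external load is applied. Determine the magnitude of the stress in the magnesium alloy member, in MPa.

Both members must finish at the same length. With the larger α, the magnesium alloy tends to over-expand; the plates restrain it, putting the magnesium alloy in compression and the aluminium in tension. With no external load the two internal forces are equal and opposite, magnitude P.
Equating the net (thermal + elastic) strains gives |α₁ − α₂|·ΔT = P·[1/(A₁E₁) + 1/(A₂E₂)].
|α₁ − α₂|·ΔT = 3.3×10⁻⁶ × 100 = 0.00033.
1/(A₁E₁) + 1/(A₂E₂) = 1/(2400×71×10³) + 1/(1800×44×10³) = 1.849×10⁻⁸ N⁻¹.
So P = 0.00033 / 1.849×10⁻⁸ = 17.84 kN.
σ_{magnesium alloy} = P/A₂ = 17840/1800 = 9.913 MPa, compressive.

σ ≈ 9.91 MPa (compressive)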